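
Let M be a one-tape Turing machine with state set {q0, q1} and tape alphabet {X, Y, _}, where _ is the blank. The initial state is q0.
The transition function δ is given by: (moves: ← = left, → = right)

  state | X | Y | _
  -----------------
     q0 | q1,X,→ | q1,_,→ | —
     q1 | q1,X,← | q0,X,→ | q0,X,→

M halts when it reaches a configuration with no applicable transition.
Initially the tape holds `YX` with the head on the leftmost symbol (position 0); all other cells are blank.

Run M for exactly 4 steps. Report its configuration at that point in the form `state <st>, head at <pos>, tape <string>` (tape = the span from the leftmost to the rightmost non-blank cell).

q0 | [Y]X_   read Y → write _, move →, go to q1
q1 | _[X]_   read X → write X, move ←, go to q1
q1 | [_]X_   read _ → write X, move →, go to q0
q0 | X[X]_   read X → write X, move →, go to q1
q1 | XX[_]
After 4 steps: state q1, head at 2, tape XX.

state q1, head at 2, tape XX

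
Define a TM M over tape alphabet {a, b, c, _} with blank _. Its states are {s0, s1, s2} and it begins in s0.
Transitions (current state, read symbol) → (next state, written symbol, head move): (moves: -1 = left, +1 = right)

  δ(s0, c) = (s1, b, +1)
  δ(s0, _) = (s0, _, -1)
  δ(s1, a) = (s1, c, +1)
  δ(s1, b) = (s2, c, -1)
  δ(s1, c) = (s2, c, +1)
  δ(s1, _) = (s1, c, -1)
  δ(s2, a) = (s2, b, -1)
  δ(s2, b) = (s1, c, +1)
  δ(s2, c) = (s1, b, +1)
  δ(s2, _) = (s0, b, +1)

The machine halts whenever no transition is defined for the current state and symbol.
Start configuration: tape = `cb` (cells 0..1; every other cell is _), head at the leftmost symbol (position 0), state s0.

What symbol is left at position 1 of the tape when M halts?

c

s0 | [c]b__   read c → write b, move +1, go to s1
s1 | b[b]__   read b → write c, move -1, go to s2
s2 | [b]c__   read b → write c, move +1, go to s1
s1 | c[c]__   read c → write c, move +1, go to s2
s2 | cc[_]_   read _ → write b, move +1, go to s0
s0 | ccb[_]   read _ → write _, move -1, go to s0
s0 | cc[b]_
Cell 1 holds c when M halts.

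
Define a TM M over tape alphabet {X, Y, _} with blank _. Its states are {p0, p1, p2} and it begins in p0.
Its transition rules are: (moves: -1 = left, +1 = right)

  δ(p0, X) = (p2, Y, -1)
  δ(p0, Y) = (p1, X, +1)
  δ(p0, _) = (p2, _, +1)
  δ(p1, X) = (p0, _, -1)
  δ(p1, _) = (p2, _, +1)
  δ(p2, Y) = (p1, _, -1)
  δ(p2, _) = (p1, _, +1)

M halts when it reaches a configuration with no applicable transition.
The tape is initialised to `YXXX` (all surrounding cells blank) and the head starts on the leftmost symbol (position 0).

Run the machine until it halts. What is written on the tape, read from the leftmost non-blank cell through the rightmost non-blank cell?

p0 | _[Y]XXX   read Y → write X, move +1, go to p1
p1 | _X[X]XX   read X → write _, move -1, go to p0
p0 | _[X]_XX   read X → write Y, move -1, go to p2
p2 | [_]Y_XX   read _ → write _, move +1, go to p1
p1 | _[Y]_XX
The non-blank tape span at halt is Y_XX.

Y_XX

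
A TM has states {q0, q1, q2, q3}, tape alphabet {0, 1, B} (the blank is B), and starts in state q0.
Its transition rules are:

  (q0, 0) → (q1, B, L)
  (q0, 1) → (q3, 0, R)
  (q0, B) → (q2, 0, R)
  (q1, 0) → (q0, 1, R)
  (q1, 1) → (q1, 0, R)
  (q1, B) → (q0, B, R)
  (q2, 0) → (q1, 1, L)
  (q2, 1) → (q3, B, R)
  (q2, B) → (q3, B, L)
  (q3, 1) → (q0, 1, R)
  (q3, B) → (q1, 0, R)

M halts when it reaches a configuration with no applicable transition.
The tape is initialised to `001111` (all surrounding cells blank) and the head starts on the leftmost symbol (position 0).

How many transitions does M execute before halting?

state=q0 head=0 tape=B[0]01111BBBB   (q0,0)→(q1,B,L)
state=q1 head=-1 tape=[B]B01111BBBB   (q1,B)→(q0,B,R)
state=q0 head=0 tape=B[B]01111BBBB   (q0,B)→(q2,0,R)
state=q2 head=1 tape=B0[0]1111BBBB   (q2,0)→(q1,1,L)
state=q1 head=0 tape=B[0]11111BBBB   (q1,0)→(q0,1,R)
state=q0 head=1 tape=B1[1]1111BBBB   (q0,1)→(q3,0,R)
state=q3 head=2 tape=B10[1]111BBBB   (q3,1)→(q0,1,R)
state=q0 head=3 tape=B101[1]11BBBB   (q0,1)→(q3,0,R)
state=q3 head=4 tape=B1010[1]1BBBB   (q3,1)→(q0,1,R)
state=q0 head=5 tape=B10101[1]BBBB   (q0,1)→(q3,0,R)
state=q3 head=6 tape=B101010[B]BBB   (q3,B)→(q1,0,R)
state=q1 head=7 tape=B1010100[B]BB   (q1,B)→(q0,B,R)
state=q0 head=8 tape=B1010100B[B]B   (q0,B)→(q2,0,R)
state=q2 head=9 tape=B1010100B0[B]   (q2,B)→(q3,B,L)
state=q3 head=8 tape=B1010100B[0]B
M halts after 14 transitions.

14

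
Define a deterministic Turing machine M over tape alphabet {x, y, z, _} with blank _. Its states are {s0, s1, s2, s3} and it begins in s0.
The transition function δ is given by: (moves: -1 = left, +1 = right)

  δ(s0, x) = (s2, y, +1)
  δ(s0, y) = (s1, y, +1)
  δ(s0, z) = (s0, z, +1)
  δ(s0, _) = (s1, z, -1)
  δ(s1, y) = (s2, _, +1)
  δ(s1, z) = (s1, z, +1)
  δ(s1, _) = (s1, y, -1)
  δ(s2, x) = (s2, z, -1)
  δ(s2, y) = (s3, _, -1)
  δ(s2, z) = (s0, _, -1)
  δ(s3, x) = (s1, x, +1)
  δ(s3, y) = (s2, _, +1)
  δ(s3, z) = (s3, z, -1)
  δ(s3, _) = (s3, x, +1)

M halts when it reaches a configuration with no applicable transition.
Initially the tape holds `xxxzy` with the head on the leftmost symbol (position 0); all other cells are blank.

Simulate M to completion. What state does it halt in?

s0 | _[x]xxzy   read x → write y, move +1, go to s2
s2 | _y[x]xzy   read x → write z, move -1, go to s2
s2 | _[y]zxzy   read y → write _, move -1, go to s3
s3 | [_]_zxzy   read _ → write x, move +1, go to s3
s3 | x[_]zxzy   read _ → write x, move +1, go to s3
s3 | xx[z]xzy   read z → write z, move -1, go to s3
s3 | x[x]zxzy   read x → write x, move +1, go to s1
s1 | xx[z]xzy   read z → write z, move +1, go to s1
s1 | xxz[x]zy
No transition is defined for (s1, x); M halts in state s1.

s1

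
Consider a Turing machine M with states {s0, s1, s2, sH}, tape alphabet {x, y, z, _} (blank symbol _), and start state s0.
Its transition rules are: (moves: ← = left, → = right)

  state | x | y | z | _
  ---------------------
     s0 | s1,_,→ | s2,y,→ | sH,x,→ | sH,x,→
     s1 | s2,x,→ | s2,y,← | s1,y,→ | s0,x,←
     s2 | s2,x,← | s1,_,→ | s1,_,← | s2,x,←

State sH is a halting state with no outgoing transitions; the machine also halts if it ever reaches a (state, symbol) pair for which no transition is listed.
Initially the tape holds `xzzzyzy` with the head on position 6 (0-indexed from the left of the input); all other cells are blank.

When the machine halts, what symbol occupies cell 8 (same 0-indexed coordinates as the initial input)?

x

state=s0 head=6 tape=xzzzyz[y]__   (s0,y)→(s2,y,→)
state=s2 head=7 tape=xzzzyzy[_]_   (s2,_)→(s2,x,←)
state=s2 head=6 tape=xzzzyz[y]x_   (s2,y)→(s1,_,→)
state=s1 head=7 tape=xzzzyz_[x]_   (s1,x)→(s2,x,→)
state=s2 head=8 tape=xzzzyz_x[_]   (s2,_)→(s2,x,←)
state=s2 head=7 tape=xzzzyz_[x]x   (s2,x)→(s2,x,←)
state=s2 head=6 tape=xzzzyz[_]xx   (s2,_)→(s2,x,←)
state=s2 head=5 tape=xzzzy[z]xxx   (s2,z)→(s1,_,←)
state=s1 head=4 tape=xzzz[y]_xxx   (s1,y)→(s2,y,←)
state=s2 head=3 tape=xzz[z]y_xxx   (s2,z)→(s1,_,←)
state=s1 head=2 tape=xz[z]_y_xxx   (s1,z)→(s1,y,→)
state=s1 head=3 tape=xzy[_]y_xxx   (s1,_)→(s0,x,←)
state=s0 head=2 tape=xz[y]xy_xxx   (s0,y)→(s2,y,→)
state=s2 head=3 tape=xzy[x]y_xxx   (s2,x)→(s2,x,←)
state=s2 head=2 tape=xz[y]xy_xxx   (s2,y)→(s1,_,→)
state=s1 head=3 tape=xz_[x]y_xxx   (s1,x)→(s2,x,→)
state=s2 head=4 tape=xz_x[y]_xxx   (s2,y)→(s1,_,→)
state=s1 head=5 tape=xz_x_[_]xxx   (s1,_)→(s0,x,←)
state=s0 head=4 tape=xz_x[_]xxxx   (s0,_)→(sH,x,→)
state=sH head=5 tape=xz_xx[x]xxx
Cell 8 holds x when M halts.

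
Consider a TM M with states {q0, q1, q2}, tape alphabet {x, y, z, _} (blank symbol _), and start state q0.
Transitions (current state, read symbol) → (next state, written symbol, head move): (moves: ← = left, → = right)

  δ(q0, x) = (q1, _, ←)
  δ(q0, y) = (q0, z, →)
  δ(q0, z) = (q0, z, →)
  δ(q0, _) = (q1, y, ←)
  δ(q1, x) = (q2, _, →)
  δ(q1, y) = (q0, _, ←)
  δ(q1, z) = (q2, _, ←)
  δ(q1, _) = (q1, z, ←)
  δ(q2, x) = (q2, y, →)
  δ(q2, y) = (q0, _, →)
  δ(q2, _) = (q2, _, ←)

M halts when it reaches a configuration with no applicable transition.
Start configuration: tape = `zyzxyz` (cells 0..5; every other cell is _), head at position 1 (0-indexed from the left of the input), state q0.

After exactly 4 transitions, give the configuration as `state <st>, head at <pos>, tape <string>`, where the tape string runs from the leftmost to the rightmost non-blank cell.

state q2, head at 1, tape zz__yz

state=q0 head=1 tape=z[y]zxyz   (q0,y)→(q0,z,→)
state=q0 head=2 tape=zz[z]xyz   (q0,z)→(q0,z,→)
state=q0 head=3 tape=zzz[x]yz   (q0,x)→(q1,_,←)
state=q1 head=2 tape=zz[z]_yz   (q1,z)→(q2,_,←)
state=q2 head=1 tape=z[z]__yz
After 4 steps: state q2, head at 1, tape zz__yz.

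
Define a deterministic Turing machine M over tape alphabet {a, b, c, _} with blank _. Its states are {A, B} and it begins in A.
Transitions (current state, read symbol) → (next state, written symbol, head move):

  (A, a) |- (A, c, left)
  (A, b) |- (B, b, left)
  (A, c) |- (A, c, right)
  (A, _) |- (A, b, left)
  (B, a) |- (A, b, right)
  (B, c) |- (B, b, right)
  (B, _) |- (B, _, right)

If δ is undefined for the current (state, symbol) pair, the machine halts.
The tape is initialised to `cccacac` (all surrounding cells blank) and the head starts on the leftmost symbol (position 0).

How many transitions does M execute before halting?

15

A | [c]ccacac_   read c → write c, move right, go to A
A | c[c]cacac_   read c → write c, move right, go to A
A | cc[c]acac_   read c → write c, move right, go to A
A | ccc[a]cac_   read a → write c, move left, go to A
A | cc[c]ccac_   read c → write c, move right, go to A
A | ccc[c]cac_   read c → write c, move right, go to A
A | cccc[c]ac_   read c → write c, move right, go to A
A | ccccc[a]c_   read a → write c, move left, go to A
A | cccc[c]cc_   read c → write c, move right, go to A
A | ccccc[c]c_   read c → write c, move right, go to A
A | cccccc[c]_   read c → write c, move right, go to A
A | ccccccc[_]   read _ → write b, move left, go to A
A | cccccc[c]b   read c → write c, move right, go to A
A | ccccccc[b]   read b → write b, move left, go to B
B | cccccc[c]b   read c → write b, move right, go to B
B | ccccccb[b]
M halts after 15 transitions.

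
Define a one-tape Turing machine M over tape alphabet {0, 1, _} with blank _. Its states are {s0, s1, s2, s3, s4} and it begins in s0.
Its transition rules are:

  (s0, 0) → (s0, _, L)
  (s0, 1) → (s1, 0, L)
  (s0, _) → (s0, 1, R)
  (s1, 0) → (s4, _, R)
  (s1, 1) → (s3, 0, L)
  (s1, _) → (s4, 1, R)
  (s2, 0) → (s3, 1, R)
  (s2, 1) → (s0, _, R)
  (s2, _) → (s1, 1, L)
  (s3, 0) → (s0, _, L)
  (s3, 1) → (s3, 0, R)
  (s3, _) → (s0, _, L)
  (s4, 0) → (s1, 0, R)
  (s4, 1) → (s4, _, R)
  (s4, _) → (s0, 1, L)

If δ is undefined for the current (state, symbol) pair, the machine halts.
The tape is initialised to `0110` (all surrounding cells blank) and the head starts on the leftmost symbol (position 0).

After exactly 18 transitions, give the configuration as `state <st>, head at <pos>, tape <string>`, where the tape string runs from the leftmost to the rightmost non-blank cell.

state s0, head at -2, tape 1__0_10

state=s0 head=0 tape=___[0]110   (s0,0)→(s0,_,L)
state=s0 head=-1 tape=__[_]_110   (s0,_)→(s0,1,R)
state=s0 head=0 tape=__1[_]110   (s0,_)→(s0,1,R)
state=s0 head=1 tape=__11[1]10   (s0,1)→(s1,0,L)
state=s1 head=0 tape=__1[1]010   (s1,1)→(s3,0,L)
state=s3 head=-1 tape=__[1]0010   (s3,1)→(s3,0,R)
state=s3 head=0 tape=__0[0]010   (s3,0)→(s0,_,L)
state=s0 head=-1 tape=__[0]_010   (s0,0)→(s0,_,L)
state=s0 head=-2 tape=_[_]__010   (s0,_)→(s0,1,R)
state=s0 head=-1 tape=_1[_]_010   (s0,_)→(s0,1,R)
state=s0 head=0 tape=_11[_]010   (s0,_)→(s0,1,R)
state=s0 head=1 tape=_111[0]10   (s0,0)→(s0,_,L)
state=s0 head=0 tape=_11[1]_10   (s0,1)→(s1,0,L)
state=s1 head=-1 tape=_1[1]0_10   (s1,1)→(s3,0,L)
state=s3 head=-2 tape=_[1]00_10   (s3,1)→(s3,0,R)
state=s3 head=-1 tape=_0[0]0_10   (s3,0)→(s0,_,L)
state=s0 head=-2 tape=_[0]_0_10   (s0,0)→(s0,_,L)
state=s0 head=-3 tape=[_]__0_10   (s0,_)→(s0,1,R)
state=s0 head=-2 tape=1[_]_0_10
After 18 steps: state s0, head at -2, tape 1__0_10.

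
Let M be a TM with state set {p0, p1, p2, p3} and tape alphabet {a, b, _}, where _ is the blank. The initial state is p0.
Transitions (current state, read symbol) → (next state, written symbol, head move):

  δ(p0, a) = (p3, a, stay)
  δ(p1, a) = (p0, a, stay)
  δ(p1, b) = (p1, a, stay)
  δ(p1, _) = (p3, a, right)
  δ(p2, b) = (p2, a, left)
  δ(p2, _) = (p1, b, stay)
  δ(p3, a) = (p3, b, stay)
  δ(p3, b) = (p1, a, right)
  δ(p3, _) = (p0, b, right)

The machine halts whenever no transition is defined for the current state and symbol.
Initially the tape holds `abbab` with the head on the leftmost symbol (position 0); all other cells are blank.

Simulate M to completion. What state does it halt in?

p0

p0 | [a]bbab___   read a → write a, move stay, go to p3
p3 | [a]bbab___   read a → write b, move stay, go to p3
p3 | [b]bbab___   read b → write a, move right, go to p1
p1 | a[b]bab___   read b → write a, move stay, go to p1
p1 | a[a]bab___   read a → write a, move stay, go to p0
p0 | a[a]bab___   read a → write a, move stay, go to p3
p3 | a[a]bab___   read a → write b, move stay, go to p3
p3 | a[b]bab___   read b → write a, move right, go to p1
p1 | aa[b]ab___   read b → write a, move stay, go to p1
p1 | aa[a]ab___   read a → write a, move stay, go to p0
p0 | aa[a]ab___   read a → write a, move stay, go to p3
p3 | aa[a]ab___   read a → write b, move stay, go to p3
p3 | aa[b]ab___   read b → write a, move right, go to p1
p1 | aaa[a]b___   read a → write a, move stay, go to p0
p0 | aaa[a]b___   read a → write a, move stay, go to p3
p3 | aaa[a]b___   read a → write b, move stay, go to p3
p3 | aaa[b]b___   read b → write a, move right, go to p1
p1 | aaaa[b]___   read b → write a, move stay, go to p1
p1 | aaaa[a]___   read a → write a, move stay, go to p0
p0 | aaaa[a]___   read a → write a, move stay, go to p3
p3 | aaaa[a]___   read a → write b, move stay, go to p3
p3 | aaaa[b]___   read b → write a, move right, go to p1
p1 | aaaaa[_]__   read _ → write a, move right, go to p3
p3 | aaaaaa[_]_   read _ → write b, move right, go to p0
p0 | aaaaaab[_]
No transition is defined for (p0, _); M halts in state p0.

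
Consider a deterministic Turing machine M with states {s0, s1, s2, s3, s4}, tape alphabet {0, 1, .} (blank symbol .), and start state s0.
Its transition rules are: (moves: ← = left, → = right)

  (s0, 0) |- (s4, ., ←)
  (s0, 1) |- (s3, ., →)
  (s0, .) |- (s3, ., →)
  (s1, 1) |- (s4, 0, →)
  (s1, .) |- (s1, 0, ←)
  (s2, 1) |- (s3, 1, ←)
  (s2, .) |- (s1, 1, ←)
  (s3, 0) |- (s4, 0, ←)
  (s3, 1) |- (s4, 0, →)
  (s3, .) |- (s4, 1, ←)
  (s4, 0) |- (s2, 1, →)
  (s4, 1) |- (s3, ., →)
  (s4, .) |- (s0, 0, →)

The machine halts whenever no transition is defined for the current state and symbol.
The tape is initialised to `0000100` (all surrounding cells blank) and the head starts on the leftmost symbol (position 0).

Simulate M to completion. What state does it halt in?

s0 | .[0]000100   read 0 → write ., move ←, go to s4
s4 | [.].000100   read . → write 0, move →, go to s0
s0 | 0[.]000100   read . → write ., move →, go to s3
s3 | 0.[0]00100   read 0 → write 0, move ←, go to s4
s4 | 0[.]000100   read . → write 0, move →, go to s0
s0 | 00[0]00100   read 0 → write ., move ←, go to s4
s4 | 0[0].00100   read 0 → write 1, move →, go to s2
s2 | 01[.]00100   read . → write 1, move ←, go to s1
s1 | 0[1]100100   read 1 → write 0, move →, go to s4
s4 | 00[1]00100   read 1 → write ., move →, go to s3
s3 | 00.[0]0100   read 0 → write 0, move ←, go to s4
s4 | 00[.]00100   read . → write 0, move →, go to s0
s0 | 000[0]0100   read 0 → write ., move ←, go to s4
s4 | 00[0].0100   read 0 → write 1, move →, go to s2
s2 | 001[.]0100   read . → write 1, move ←, go to s1
s1 | 00[1]10100   read 1 → write 0, move →, go to s4
s4 | 000[1]0100   read 1 → write ., move →, go to s3
s3 | 000.[0]100   read 0 → write 0, move ←, go to s4
s4 | 000[.]0100   read . → write 0, move →, go to s0
s0 | 0000[0]100   read 0 → write ., move ←, go to s4
s4 | 000[0].100   read 0 → write 1, move →, go to s2
s2 | 0001[.]100   read . → write 1, move ←, go to s1
s1 | 000[1]1100   read 1 → write 0, move →, go to s4
s4 | 0000[1]100   read 1 → write ., move →, go to s3
s3 | 0000.[1]00   read 1 → write 0, move →, go to s4
s4 | 0000.0[0]0   read 0 → write 1, move →, go to s2
s2 | 0000.01[0]
No transition is defined for (s2, 0); M halts in state s2.

s2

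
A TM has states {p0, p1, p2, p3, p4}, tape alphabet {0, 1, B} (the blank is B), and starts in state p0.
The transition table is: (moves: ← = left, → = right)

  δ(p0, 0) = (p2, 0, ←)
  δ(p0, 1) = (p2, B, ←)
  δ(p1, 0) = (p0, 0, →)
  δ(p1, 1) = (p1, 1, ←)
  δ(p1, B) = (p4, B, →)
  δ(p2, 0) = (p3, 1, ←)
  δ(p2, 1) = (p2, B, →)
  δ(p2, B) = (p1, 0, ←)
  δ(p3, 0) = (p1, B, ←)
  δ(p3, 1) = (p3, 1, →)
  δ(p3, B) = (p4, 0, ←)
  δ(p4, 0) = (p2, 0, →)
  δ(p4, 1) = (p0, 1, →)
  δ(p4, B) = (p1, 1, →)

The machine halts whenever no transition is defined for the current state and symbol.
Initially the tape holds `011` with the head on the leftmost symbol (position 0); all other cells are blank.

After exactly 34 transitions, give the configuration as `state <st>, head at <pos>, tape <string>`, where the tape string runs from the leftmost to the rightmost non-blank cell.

state=p0 head=0 tape=BB[0]11BB   (p0,0)→(p2,0,←)
state=p2 head=-1 tape=B[B]011BB   (p2,B)→(p1,0,←)
state=p1 head=-2 tape=[B]0011BB   (p1,B)→(p4,B,→)
state=p4 head=-1 tape=B[0]011BB   (p4,0)→(p2,0,→)
state=p2 head=0 tape=B0[0]11BB   (p2,0)→(p3,1,←)
state=p3 head=-1 tape=B[0]111BB   (p3,0)→(p1,B,←)
state=p1 head=-2 tape=[B]B111BB   (p1,B)→(p4,B,→)
state=p4 head=-1 tape=B[B]111BB   (p4,B)→(p1,1,→)
state=p1 head=0 tape=B1[1]11BB   (p1,1)→(p1,1,←)
state=p1 head=-1 tape=B[1]111BB   (p1,1)→(p1,1,←)
state=p1 head=-2 tape=[B]1111BB   (p1,B)→(p4,B,→)
state=p4 head=-1 tape=B[1]111BB   (p4,1)→(p0,1,→)
state=p0 head=0 tape=B1[1]11BB   (p0,1)→(p2,B,←)
state=p2 head=-1 tape=B[1]B11BB   (p2,1)→(p2,B,→)
state=p2 head=0 tape=BB[B]11BB   (p2,B)→(p1,0,←)
state=p1 head=-1 tape=B[B]011BB   (p1,B)→(p4,B,→)
state=p4 head=0 tape=BB[0]11BB   (p4,0)→(p2,0,→)
state=p2 head=1 tape=BB0[1]1BB   (p2,1)→(p2,B,→)
state=p2 head=2 tape=BB0B[1]BB   (p2,1)→(p2,B,→)
state=p2 head=3 tape=BB0BB[B]B   (p2,B)→(p1,0,←)
state=p1 head=2 tape=BB0B[B]0B   (p1,B)→(p4,B,→)
state=p4 head=3 tape=BB0BB[0]B   (p4,0)→(p2,0,→)
state=p2 head=4 tape=BB0BB0[B]   (p2,B)→(p1,0,←)
state=p1 head=3 tape=BB0BB[0]0   (p1,0)→(p0,0,→)
state=p0 head=4 tape=BB0BB0[0]   (p0,0)→(p2,0,←)
state=p2 head=3 tape=BB0BB[0]0   (p2,0)→(p3,1,←)
state=p3 head=2 tape=BB0B[B]10   (p3,B)→(p4,0,←)
state=p4 head=1 tape=BB0[B]010   (p4,B)→(p1,1,→)
state=p1 head=2 tape=BB01[0]10   (p1,0)→(p0,0,→)
state=p0 head=3 tape=BB010[1]0   (p0,1)→(p2,B,←)
state=p2 head=2 tape=BB01[0]B0   (p2,0)→(p3,1,←)
state=p3 head=1 tape=BB0[1]1B0   (p3,1)→(p3,1,→)
state=p3 head=2 tape=BB01[1]B0   (p3,1)→(p3,1,→)
state=p3 head=3 tape=BB011[B]0   (p3,B)→(p4,0,←)
state=p4 head=2 tape=BB01[1]00
After 34 steps: state p4, head at 2, tape 01100.

state p4, head at 2, tape 01100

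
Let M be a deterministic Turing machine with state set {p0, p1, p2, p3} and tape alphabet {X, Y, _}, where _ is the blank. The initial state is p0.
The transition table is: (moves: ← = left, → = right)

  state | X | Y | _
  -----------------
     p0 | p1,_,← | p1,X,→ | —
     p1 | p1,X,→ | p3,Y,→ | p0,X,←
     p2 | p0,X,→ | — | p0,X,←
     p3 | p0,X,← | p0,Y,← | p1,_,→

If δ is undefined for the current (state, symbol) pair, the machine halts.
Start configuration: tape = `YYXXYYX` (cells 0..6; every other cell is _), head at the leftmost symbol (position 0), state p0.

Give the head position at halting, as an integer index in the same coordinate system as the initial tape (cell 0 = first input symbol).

p0 | __[Y]YXXYYX_   read Y → write X, move →, go to p1
p1 | __X[Y]XXYYX_   read Y → write Y, move →, go to p3
p3 | __XY[X]XYYX_   read X → write X, move ←, go to p0
p0 | __X[Y]XXYYX_   read Y → write X, move →, go to p1
p1 | __XX[X]XYYX_   read X → write X, move →, go to p1
p1 | __XXX[X]YYX_   read X → write X, move →, go to p1
p1 | __XXXX[Y]YX_   read Y → write Y, move →, go to p3
p3 | __XXXXY[Y]X_   read Y → write Y, move ←, go to p0
p0 | __XXXX[Y]YX_   read Y → write X, move →, go to p1
p1 | __XXXXX[Y]X_   read Y → write Y, move →, go to p3
p3 | __XXXXXY[X]_   read X → write X, move ←, go to p0
p0 | __XXXXX[Y]X_   read Y → write X, move →, go to p1
p1 | __XXXXXX[X]_   read X → write X, move →, go to p1
p1 | __XXXXXXX[_]   read _ → write X, move ←, go to p0
p0 | __XXXXXX[X]X   read X → write _, move ←, go to p1
p1 | __XXXXX[X]_X   read X → write X, move →, go to p1
p1 | __XXXXXX[_]X   read _ → write X, move ←, go to p0
p0 | __XXXXX[X]XX   read X → write _, move ←, go to p1
p1 | __XXXX[X]_XX   read X → write X, move →, go to p1
p1 | __XXXXX[_]XX   read _ → write X, move ←, go to p0
p0 | __XXXX[X]XXX   read X → write _, move ←, go to p1
p1 | __XXX[X]_XXX   read X → write X, move →, go to p1
p1 | __XXXX[_]XXX   read _ → write X, move ←, go to p0
p0 | __XXX[X]XXXX   read X → write _, move ←, go to p1
p1 | __XX[X]_XXXX   read X → write X, move →, go to p1
p1 | __XXX[_]XXXX   read _ → write X, move ←, go to p0
p0 | __XX[X]XXXXX   read X → write _, move ←, go to p1
p1 | __X[X]_XXXXX   read X → write X, move →, go to p1
p1 | __XX[_]XXXXX   read _ → write X, move ←, go to p0
p0 | __X[X]XXXXXX   read X → write _, move ←, go to p1
p1 | __[X]_XXXXXX   read X → write X, move →, go to p1
p1 | __X[_]XXXXXX   read _ → write X, move ←, go to p0
p0 | __[X]XXXXXXX   read X → write _, move ←, go to p1
p1 | _[_]_XXXXXXX   read _ → write X, move ←, go to p0
p0 | [_]X_XXXXXXX
At halt the head is at cell -2.

-2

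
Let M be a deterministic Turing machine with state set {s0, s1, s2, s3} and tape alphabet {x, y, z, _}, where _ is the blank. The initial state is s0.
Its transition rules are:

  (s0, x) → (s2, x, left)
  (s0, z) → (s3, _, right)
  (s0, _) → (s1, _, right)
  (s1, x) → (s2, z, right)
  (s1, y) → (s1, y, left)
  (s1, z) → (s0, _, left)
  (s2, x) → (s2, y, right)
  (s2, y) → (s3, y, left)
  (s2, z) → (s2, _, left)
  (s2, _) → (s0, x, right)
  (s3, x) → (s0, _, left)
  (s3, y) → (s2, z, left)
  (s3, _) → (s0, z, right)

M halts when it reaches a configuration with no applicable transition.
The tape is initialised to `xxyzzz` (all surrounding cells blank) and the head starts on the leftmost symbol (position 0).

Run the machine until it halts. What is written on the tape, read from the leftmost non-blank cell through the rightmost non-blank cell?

state=s0 head=0 tape=__[x]xyzzz   (s0,x)→(s2,x,left)
state=s2 head=-1 tape=_[_]xxyzzz   (s2,_)→(s0,x,right)
state=s0 head=0 tape=_x[x]xyzzz   (s0,x)→(s2,x,left)
state=s2 head=-1 tape=_[x]xxyzzz   (s2,x)→(s2,y,right)
state=s2 head=0 tape=_y[x]xyzzz   (s2,x)→(s2,y,right)
state=s2 head=1 tape=_yy[x]yzzz   (s2,x)→(s2,y,right)
state=s2 head=2 tape=_yyy[y]zzz   (s2,y)→(s3,y,left)
state=s3 head=1 tape=_yy[y]yzzz   (s3,y)→(s2,z,left)
state=s2 head=0 tape=_y[y]zyzzz   (s2,y)→(s3,y,left)
state=s3 head=-1 tape=_[y]yzyzzz   (s3,y)→(s2,z,left)
state=s2 head=-2 tape=[_]zyzyzzz   (s2,_)→(s0,x,right)
state=s0 head=-1 tape=x[z]yzyzzz   (s0,z)→(s3,_,right)
state=s3 head=0 tape=x_[y]zyzzz   (s3,y)→(s2,z,left)
state=s2 head=-1 tape=x[_]zzyzzz   (s2,_)→(s0,x,right)
state=s0 head=0 tape=xx[z]zyzzz   (s0,z)→(s3,_,right)
state=s3 head=1 tape=xx_[z]yzzz
The non-blank tape span at halt is xx_zyzzz.

xx_zyzzz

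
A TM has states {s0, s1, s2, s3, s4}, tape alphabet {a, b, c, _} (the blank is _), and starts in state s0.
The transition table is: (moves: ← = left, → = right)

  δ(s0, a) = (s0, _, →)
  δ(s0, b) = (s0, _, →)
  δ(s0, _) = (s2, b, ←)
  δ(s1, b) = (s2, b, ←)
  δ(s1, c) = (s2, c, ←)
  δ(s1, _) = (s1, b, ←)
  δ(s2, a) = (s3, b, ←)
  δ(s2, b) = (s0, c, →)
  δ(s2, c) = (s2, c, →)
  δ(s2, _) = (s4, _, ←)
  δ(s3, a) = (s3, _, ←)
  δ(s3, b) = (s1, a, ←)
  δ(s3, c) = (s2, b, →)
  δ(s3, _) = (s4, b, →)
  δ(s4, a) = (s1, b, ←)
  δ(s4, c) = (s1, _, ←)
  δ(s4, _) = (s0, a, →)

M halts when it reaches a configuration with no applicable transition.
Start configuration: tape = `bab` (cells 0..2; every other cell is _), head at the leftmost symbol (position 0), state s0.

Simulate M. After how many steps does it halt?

s0 | [b]ab_   read b → write _, move →, go to s0
s0 | _[a]b_   read a → write _, move →, go to s0
s0 | __[b]_   read b → write _, move →, go to s0
s0 | ___[_]   read _ → write b, move ←, go to s2
s2 | __[_]b   read _ → write _, move ←, go to s4
s4 | _[_]_b   read _ → write a, move →, go to s0
s0 | _a[_]b   read _ → write b, move ←, go to s2
s2 | _[a]bb   read a → write b, move ←, go to s3
s3 | [_]bbb   read _ → write b, move →, go to s4
s4 | b[b]bb
M halts after 9 transitions.

9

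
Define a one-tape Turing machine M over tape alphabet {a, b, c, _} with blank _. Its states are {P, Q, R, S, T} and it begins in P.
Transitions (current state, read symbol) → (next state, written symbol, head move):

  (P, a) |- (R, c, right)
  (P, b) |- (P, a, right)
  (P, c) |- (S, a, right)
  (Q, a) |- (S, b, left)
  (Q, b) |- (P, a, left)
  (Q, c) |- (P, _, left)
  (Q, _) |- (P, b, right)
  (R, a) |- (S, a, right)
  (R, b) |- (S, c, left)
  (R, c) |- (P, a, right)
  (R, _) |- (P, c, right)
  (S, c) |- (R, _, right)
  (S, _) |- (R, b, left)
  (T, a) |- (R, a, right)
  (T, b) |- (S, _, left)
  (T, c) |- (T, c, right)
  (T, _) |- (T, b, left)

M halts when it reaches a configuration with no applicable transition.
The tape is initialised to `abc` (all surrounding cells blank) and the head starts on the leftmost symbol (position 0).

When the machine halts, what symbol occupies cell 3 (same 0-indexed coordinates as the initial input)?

state=P head=0 tape=[a]bc_   (P,a)→(R,c,right)
state=R head=1 tape=c[b]c_   (R,b)→(S,c,left)
state=S head=0 tape=[c]cc_   (S,c)→(R,_,right)
state=R head=1 tape=_[c]c_   (R,c)→(P,a,right)
state=P head=2 tape=_a[c]_   (P,c)→(S,a,right)
state=S head=3 tape=_aa[_]   (S,_)→(R,b,left)
state=R head=2 tape=_a[a]b   (R,a)→(S,a,right)
state=S head=3 tape=_aa[b]
Cell 3 holds b when M halts.

b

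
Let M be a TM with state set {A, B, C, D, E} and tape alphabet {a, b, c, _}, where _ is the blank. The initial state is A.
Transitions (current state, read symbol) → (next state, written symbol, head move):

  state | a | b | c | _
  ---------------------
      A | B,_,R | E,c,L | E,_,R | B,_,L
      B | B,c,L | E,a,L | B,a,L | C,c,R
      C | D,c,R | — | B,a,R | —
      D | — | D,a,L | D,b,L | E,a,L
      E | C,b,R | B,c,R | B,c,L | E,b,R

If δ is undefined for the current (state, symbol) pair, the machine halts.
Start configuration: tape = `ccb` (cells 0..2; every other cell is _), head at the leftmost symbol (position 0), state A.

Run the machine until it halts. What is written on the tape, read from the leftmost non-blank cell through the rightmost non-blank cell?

bbbbbcca

A | ____[c]cb_   read c → write _, move R, go to E
E | _____[c]b_   read c → write c, move L, go to B
B | ____[_]cb_   read _ → write c, move R, go to C
C | ____c[c]b_   read c → write a, move R, go to B
B | ____ca[b]_   read b → write a, move L, go to E
E | ____c[a]a_   read a → write b, move R, go to C
C | ____cb[a]_   read a → write c, move R, go to D
D | ____cbc[_]   read _ → write a, move L, go to E
E | ____cb[c]a   read c → write c, move L, go to B
B | ____c[b]ca   read b → write a, move L, go to E
E | ____[c]aca   read c → write c, move L, go to B
B | ___[_]caca   read _ → write c, move R, go to C
C | ___c[c]aca   read c → write a, move R, go to B
B | ___ca[a]ca   read a → write c, move L, go to B
B | ___c[a]cca   read a → write c, move L, go to B
B | ___[c]ccca   read c → write a, move L, go to B
B | __[_]accca   read _ → write c, move R, go to C
C | __c[a]ccca   read a → write c, move R, go to D
D | __cc[c]cca   read c → write b, move L, go to D
D | __c[c]bcca   read c → write b, move L, go to D
D | __[c]bbcca   read c → write b, move L, go to D
D | _[_]bbbcca   read _ → write a, move L, go to E
E | [_]abbbcca   read _ → write b, move R, go to E
E | b[a]bbbcca   read a → write b, move R, go to C
C | bb[b]bbcca
The non-blank tape span at halt is bbbbbcca.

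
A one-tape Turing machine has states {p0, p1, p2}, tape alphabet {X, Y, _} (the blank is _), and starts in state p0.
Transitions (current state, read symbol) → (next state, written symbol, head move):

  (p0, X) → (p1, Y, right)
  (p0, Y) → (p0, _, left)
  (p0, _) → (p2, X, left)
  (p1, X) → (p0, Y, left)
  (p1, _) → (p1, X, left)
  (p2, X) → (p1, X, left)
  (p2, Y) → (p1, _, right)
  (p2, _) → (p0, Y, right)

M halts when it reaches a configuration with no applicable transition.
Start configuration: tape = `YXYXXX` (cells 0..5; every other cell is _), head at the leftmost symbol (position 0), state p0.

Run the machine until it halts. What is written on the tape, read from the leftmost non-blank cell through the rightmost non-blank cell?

YYXXYXXX

state=p0 head=0 tape=__[Y]XYXXX   (p0,Y)→(p0,_,left)
state=p0 head=-1 tape=_[_]_XYXXX   (p0,_)→(p2,X,left)
state=p2 head=-2 tape=[_]X_XYXXX   (p2,_)→(p0,Y,right)
state=p0 head=-1 tape=Y[X]_XYXXX   (p0,X)→(p1,Y,right)
state=p1 head=0 tape=YY[_]XYXXX   (p1,_)→(p1,X,left)
state=p1 head=-1 tape=Y[Y]XXYXXX
The non-blank tape span at halt is YYXXYXXX.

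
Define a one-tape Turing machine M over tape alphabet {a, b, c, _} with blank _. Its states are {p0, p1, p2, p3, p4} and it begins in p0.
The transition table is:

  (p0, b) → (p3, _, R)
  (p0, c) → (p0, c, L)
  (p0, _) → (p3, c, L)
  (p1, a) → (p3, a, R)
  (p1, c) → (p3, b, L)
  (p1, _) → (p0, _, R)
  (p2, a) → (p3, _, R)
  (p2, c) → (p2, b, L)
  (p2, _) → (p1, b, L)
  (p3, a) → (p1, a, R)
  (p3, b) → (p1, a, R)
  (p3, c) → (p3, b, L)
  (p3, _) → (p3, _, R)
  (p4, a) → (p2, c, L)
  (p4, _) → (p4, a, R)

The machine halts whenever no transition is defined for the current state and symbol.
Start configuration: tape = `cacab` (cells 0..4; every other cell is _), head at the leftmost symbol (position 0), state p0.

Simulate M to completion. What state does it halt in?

state=p0 head=0 tape=__[c]acab   (p0,c)→(p0,c,L)
state=p0 head=-1 tape=_[_]cacab   (p0,_)→(p3,c,L)
state=p3 head=-2 tape=[_]ccacab   (p3,_)→(p3,_,R)
state=p3 head=-1 tape=_[c]cacab   (p3,c)→(p3,b,L)
state=p3 head=-2 tape=[_]bcacab   (p3,_)→(p3,_,R)
state=p3 head=-1 tape=_[b]cacab   (p3,b)→(p1,a,R)
state=p1 head=0 tape=_a[c]acab   (p1,c)→(p3,b,L)
state=p3 head=-1 tape=_[a]bacab   (p3,a)→(p1,a,R)
state=p1 head=0 tape=_a[b]acab
No transition is defined for (p1, b); M halts in state p1.

p1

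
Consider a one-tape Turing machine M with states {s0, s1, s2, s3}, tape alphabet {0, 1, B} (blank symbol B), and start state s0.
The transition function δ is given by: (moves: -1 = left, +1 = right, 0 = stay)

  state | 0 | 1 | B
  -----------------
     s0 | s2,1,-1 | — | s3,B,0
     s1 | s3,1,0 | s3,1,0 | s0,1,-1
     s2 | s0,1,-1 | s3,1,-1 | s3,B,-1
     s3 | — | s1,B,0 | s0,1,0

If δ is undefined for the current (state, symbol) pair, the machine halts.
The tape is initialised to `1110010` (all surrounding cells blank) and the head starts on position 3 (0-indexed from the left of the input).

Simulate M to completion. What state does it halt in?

s0

state=s0 head=3 tape=111[0]010   (s0,0)→(s2,1,-1)
state=s2 head=2 tape=11[1]1010   (s2,1)→(s3,1,-1)
state=s3 head=1 tape=1[1]11010   (s3,1)→(s1,B,0)
state=s1 head=1 tape=1[B]11010   (s1,B)→(s0,1,-1)
state=s0 head=0 tape=[1]111010
No transition is defined for (s0, 1); M halts in state s0.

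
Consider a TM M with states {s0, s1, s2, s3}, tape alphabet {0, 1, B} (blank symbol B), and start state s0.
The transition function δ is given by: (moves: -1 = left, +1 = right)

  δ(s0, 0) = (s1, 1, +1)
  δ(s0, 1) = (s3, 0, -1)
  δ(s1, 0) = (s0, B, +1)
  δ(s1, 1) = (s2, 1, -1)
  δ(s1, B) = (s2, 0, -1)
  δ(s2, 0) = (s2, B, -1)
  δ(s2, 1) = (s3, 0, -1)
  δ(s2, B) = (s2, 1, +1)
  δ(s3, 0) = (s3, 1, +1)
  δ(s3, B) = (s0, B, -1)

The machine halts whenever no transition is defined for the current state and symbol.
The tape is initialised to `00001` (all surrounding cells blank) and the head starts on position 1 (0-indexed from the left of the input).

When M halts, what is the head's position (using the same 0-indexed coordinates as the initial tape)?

state=s0 head=1 tape=0[0]001   (s0,0)→(s1,1,+1)
state=s1 head=2 tape=01[0]01   (s1,0)→(s0,B,+1)
state=s0 head=3 tape=01B[0]1   (s0,0)→(s1,1,+1)
state=s1 head=4 tape=01B1[1]   (s1,1)→(s2,1,-1)
state=s2 head=3 tape=01B[1]1   (s2,1)→(s3,0,-1)
state=s3 head=2 tape=01[B]01   (s3,B)→(s0,B,-1)
state=s0 head=1 tape=0[1]B01   (s0,1)→(s3,0,-1)
state=s3 head=0 tape=[0]0B01   (s3,0)→(s3,1,+1)
state=s3 head=1 tape=1[0]B01   (s3,0)→(s3,1,+1)
state=s3 head=2 tape=11[B]01   (s3,B)→(s0,B,-1)
state=s0 head=1 tape=1[1]B01   (s0,1)→(s3,0,-1)
state=s3 head=0 tape=[1]0B01
At halt the head is at cell 0.

0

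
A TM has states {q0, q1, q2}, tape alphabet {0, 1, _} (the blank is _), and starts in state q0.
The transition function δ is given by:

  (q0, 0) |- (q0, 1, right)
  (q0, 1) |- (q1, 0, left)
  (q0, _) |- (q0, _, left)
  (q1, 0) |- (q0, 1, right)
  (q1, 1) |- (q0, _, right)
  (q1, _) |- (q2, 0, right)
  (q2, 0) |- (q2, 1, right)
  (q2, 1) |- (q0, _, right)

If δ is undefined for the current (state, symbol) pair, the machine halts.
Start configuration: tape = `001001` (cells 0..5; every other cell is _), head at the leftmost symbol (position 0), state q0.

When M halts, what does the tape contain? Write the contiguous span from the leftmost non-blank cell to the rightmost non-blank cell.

1_1101

q0 | [0]01001_   read 0 → write 1, move right, go to q0
q0 | 1[0]1001_   read 0 → write 1, move right, go to q0
q0 | 11[1]001_   read 1 → write 0, move left, go to q1
q1 | 1[1]0001_   read 1 → write _, move right, go to q0
q0 | 1_[0]001_   read 0 → write 1, move right, go to q0
q0 | 1_1[0]01_   read 0 → write 1, move right, go to q0
q0 | 1_11[0]1_   read 0 → write 1, move right, go to q0
q0 | 1_111[1]_   read 1 → write 0, move left, go to q1
q1 | 1_11[1]0_   read 1 → write _, move right, go to q0
q0 | 1_11_[0]_   read 0 → write 1, move right, go to q0
q0 | 1_11_1[_]   read _ → write _, move left, go to q0
q0 | 1_11_[1]_   read 1 → write 0, move left, go to q1
q1 | 1_11[_]0_   read _ → write 0, move right, go to q2
q2 | 1_110[0]_   read 0 → write 1, move right, go to q2
q2 | 1_1101[_]
The non-blank tape span at halt is 1_1101.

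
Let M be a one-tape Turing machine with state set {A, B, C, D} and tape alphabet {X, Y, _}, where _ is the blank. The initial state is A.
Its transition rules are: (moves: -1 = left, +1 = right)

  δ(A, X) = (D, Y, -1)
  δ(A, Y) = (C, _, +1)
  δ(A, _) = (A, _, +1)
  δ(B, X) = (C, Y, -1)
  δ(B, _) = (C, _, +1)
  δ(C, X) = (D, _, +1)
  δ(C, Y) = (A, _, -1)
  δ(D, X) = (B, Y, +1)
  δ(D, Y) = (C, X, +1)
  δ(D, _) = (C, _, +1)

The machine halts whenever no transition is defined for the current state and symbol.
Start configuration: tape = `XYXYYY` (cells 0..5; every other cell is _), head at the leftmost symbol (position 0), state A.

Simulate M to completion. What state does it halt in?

C

state=A head=0 tape=_[X]YXYYY_   (A,X)→(D,Y,-1)
state=D head=-1 tape=[_]YYXYYY_   (D,_)→(C,_,+1)
state=C head=0 tape=_[Y]YXYYY_   (C,Y)→(A,_,-1)
state=A head=-1 tape=[_]_YXYYY_   (A,_)→(A,_,+1)
state=A head=0 tape=_[_]YXYYY_   (A,_)→(A,_,+1)
state=A head=1 tape=__[Y]XYYY_   (A,Y)→(C,_,+1)
state=C head=2 tape=___[X]YYY_   (C,X)→(D,_,+1)
state=D head=3 tape=____[Y]YY_   (D,Y)→(C,X,+1)
state=C head=4 tape=____X[Y]Y_   (C,Y)→(A,_,-1)
state=A head=3 tape=____[X]_Y_   (A,X)→(D,Y,-1)
state=D head=2 tape=___[_]Y_Y_   (D,_)→(C,_,+1)
state=C head=3 tape=____[Y]_Y_   (C,Y)→(A,_,-1)
state=A head=2 tape=___[_]__Y_   (A,_)→(A,_,+1)
state=A head=3 tape=____[_]_Y_   (A,_)→(A,_,+1)
state=A head=4 tape=_____[_]Y_   (A,_)→(A,_,+1)
state=A head=5 tape=______[Y]_   (A,Y)→(C,_,+1)
state=C head=6 tape=_______[_]
No transition is defined for (C, _); M halts in state C.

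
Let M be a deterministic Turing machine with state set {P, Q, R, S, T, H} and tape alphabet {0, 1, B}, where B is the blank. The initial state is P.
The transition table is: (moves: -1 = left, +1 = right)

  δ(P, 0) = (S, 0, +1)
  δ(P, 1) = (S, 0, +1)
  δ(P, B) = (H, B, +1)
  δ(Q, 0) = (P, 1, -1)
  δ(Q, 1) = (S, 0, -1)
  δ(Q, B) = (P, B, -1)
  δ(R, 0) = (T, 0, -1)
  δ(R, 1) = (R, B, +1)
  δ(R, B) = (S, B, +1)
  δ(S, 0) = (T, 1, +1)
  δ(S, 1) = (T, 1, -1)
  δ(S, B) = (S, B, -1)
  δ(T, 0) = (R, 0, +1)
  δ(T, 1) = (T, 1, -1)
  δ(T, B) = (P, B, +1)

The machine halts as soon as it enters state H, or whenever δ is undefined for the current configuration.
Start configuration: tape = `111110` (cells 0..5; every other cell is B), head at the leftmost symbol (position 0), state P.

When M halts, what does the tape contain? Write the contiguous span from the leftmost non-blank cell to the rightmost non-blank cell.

0BBBB1

state=P head=0 tape=[1]11110BBB   (P,1)→(S,0,+1)
state=S head=1 tape=0[1]1110BBB   (S,1)→(T,1,-1)
state=T head=0 tape=[0]11110BBB   (T,0)→(R,0,+1)
state=R head=1 tape=0[1]1110BBB   (R,1)→(R,B,+1)
state=R head=2 tape=0B[1]110BBB   (R,1)→(R,B,+1)
state=R head=3 tape=0BB[1]10BBB   (R,1)→(R,B,+1)
state=R head=4 tape=0BBB[1]0BBB   (R,1)→(R,B,+1)
state=R head=5 tape=0BBBB[0]BBB   (R,0)→(T,0,-1)
state=T head=4 tape=0BBB[B]0BBB   (T,B)→(P,B,+1)
state=P head=5 tape=0BBBB[0]BBB   (P,0)→(S,0,+1)
state=S head=6 tape=0BBBB0[B]BB   (S,B)→(S,B,-1)
state=S head=5 tape=0BBBB[0]BBB   (S,0)→(T,1,+1)
state=T head=6 tape=0BBBB1[B]BB   (T,B)→(P,B,+1)
state=P head=7 tape=0BBBB1B[B]B   (P,B)→(H,B,+1)
state=H head=8 tape=0BBBB1BB[B]
The non-blank tape span at halt is 0BBBB1.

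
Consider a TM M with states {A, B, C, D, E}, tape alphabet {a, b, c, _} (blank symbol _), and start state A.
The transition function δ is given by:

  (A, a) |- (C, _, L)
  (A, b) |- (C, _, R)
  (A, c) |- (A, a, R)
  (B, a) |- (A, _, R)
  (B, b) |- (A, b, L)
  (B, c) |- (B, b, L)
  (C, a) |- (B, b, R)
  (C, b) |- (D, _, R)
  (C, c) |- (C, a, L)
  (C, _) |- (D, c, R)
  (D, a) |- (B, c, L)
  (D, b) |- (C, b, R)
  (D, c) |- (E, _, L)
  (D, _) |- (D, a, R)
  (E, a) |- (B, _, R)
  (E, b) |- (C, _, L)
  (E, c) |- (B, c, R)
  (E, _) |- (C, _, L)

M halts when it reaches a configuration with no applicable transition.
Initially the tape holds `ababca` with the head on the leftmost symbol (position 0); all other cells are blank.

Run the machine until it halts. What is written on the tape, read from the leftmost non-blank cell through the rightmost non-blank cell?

A | _[a]babca_   read a → write _, move L, go to C
C | [_]_babca_   read _ → write c, move R, go to D
D | c[_]babca_   read _ → write a, move R, go to D
D | ca[b]abca_   read b → write b, move R, go to C
C | cab[a]bca_   read a → write b, move R, go to B
B | cabb[b]ca_   read b → write b, move L, go to A
A | cab[b]bca_   read b → write _, move R, go to C
C | cab_[b]ca_   read b → write _, move R, go to D
D | cab__[c]a_   read c → write _, move L, go to E
E | cab_[_]_a_   read _ → write _, move L, go to C
C | cab[_]__a_   read _ → write c, move R, go to D
D | cabc[_]_a_   read _ → write a, move R, go to D
D | cabca[_]a_   read _ → write a, move R, go to D
D | cabcaa[a]_   read a → write c, move L, go to B
B | cabca[a]c_   read a → write _, move R, go to A
A | cabca_[c]_   read c → write a, move R, go to A
A | cabca_a[_]
The non-blank tape span at halt is cabca_a.

cabca_a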